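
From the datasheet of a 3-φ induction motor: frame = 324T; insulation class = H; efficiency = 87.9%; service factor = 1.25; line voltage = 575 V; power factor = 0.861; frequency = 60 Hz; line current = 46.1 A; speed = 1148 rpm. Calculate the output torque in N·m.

289 N·m

P_in = √3·V·I·cosφ = 1.732 × 575 × 46.1 × 0.861 = 39529 W
P_out = η·P_in = 0.879 × 39529 = 34746 W
n = 1148 rpm
ω = 2π×1148/60 = 120.2 rad/s
τ = P_out/ω = 34746/120.2 = 289 N·m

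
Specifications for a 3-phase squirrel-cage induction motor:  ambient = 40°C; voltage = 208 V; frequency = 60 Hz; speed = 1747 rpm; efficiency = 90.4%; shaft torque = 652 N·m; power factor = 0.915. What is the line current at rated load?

400 A

ω = 2π×1747/60 = 182.9 rad/s; P_out = τω = 652 × 182.9 = 119251 W
P_in = P_out / η = 119251 / 0.904 = 131915 W
I_L = P_in / (√3·V_L·cosφ) = 131915 / (1.732 × 208 × 0.915) = 400 A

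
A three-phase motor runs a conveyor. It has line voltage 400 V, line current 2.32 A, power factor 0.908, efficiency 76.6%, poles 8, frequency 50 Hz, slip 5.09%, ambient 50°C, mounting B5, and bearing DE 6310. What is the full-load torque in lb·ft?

11.1 lb·ft

P_in = √3·V·I·cosφ = 1.732 × 400 × 2.32 × 0.908 = 1459 W
P_out = η·P_in = 0.766 × 1459 = 1118 W
n_s = 120×50/8 = 750 rpm; n = 750×(1−0.0509) = 712 rpm
ω = 2π×712/60 = 74.56 rad/s
τ = P_out/ω = 1118/74.56 = 14.99 N·m
In lb·ft: 14.99/1.356 = 11.1 lb·ft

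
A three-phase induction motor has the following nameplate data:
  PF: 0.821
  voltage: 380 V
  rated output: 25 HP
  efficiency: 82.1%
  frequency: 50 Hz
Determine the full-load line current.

42 A

P_out = 25 × 746 = 18650 W
P_in = P_out / η = 18650 / 0.821 = 22716 W
I_L = P_in / (√3·V_L·cosφ) = 22716 / (1.732 × 380 × 0.821) = 42 A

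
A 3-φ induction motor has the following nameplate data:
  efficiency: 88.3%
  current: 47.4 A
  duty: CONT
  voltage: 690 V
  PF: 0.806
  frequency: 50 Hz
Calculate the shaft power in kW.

40.3 kW

P_in = √3·V·I·cosφ = 1.732 × 690 × 47.4 × 0.806 = 45657 W
P_out = η·P_in = 0.883 × 45657 = 40315 W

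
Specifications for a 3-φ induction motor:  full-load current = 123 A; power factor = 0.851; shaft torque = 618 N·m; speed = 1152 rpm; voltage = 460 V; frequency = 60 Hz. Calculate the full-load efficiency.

89.4 %

ω = 2π × 1152/60 = 120.6 rad/s; P_out = τω = 618 × 120.6 = 74531 W
P_in = √3·V_L·I_L·cosφ = 1.732 × 460 × 123 × 0.851 = 83395 W
η = P_out / P_in = 74531 / 83395 = 0.894 = 89.4%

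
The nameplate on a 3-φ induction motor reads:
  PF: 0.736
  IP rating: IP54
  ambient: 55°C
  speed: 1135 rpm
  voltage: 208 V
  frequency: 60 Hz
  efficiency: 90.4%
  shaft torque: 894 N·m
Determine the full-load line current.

ω = 2π×1135/60 = 118.9 rad/s; P_out = τω = 894 × 118.9 = 106297 W
P_in = P_out / η = 106297 / 0.904 = 117585 W
I_L = P_in / (√3·V_L·cosφ) = 117585 / (1.732 × 208 × 0.736) = 443 A

443 A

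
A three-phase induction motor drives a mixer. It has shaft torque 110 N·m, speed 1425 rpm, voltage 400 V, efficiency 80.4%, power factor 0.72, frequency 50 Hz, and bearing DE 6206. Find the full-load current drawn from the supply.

ω = 2π×1425/60 = 149.2 rad/s; P_out = τω = 110 × 149.2 = 16412 W
P_in = P_out / η = 16412 / 0.804 = 20413 W
I_L = P_in / (√3·V_L·cosφ) = 20413 / (1.732 × 400 × 0.72) = 40.9 A

40.9 A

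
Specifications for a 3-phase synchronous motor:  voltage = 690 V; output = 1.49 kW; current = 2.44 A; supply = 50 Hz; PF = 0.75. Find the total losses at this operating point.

697 W

P_in = √3·V·I·cosφ = 1.732×690×2.44×0.75 = 2187 W
P_out = 1490 W
Losses = P_in − P_out = 2187 − 1490 = 697 W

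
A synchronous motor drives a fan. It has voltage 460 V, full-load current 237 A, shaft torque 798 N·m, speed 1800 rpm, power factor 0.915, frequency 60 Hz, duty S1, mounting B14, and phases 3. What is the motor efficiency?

ω = 2π × 1800/60 = 188.5 rad/s; P_out = τω = 798 × 188.5 = 150423 W
P_in = √3·V_L·I_L·cosφ = 1.732 × 460 × 237 × 0.915 = 172773 W
η = P_out / P_in = 150423 / 172773 = 0.871 = 87.1%

87.1 %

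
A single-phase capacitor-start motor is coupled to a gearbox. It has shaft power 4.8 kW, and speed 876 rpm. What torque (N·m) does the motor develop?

ω = 2π × 876/60 = 91.73 rad/s
τ = P/ω = 4800/91.73 = 52.3 N·m

52.3 N·m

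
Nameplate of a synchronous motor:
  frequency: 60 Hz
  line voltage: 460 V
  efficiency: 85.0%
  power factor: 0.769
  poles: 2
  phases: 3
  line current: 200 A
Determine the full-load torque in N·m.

P_in = √3·V·I·cosφ = 1.732 × 460 × 200 × 0.769 = 122536 W
P_out = η·P_in = 0.85 × 122536 = 104156 W
n = n_s = 120×60/2 = 3600 rpm (synchronous)
ω = 2π×3600/60 = 377 rad/s
τ = P_out/ω = 104156/377 = 276 N·m

276 N·m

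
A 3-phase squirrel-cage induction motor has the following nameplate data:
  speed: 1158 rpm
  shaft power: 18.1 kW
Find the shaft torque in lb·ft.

110 lb·ft

ω = 2π × 1158/60 = 121.3 rad/s
τ = P/ω = 18100/121.3 = 149.2 N·m
In lb·ft: 149.2/1.356 = 110 lb·ft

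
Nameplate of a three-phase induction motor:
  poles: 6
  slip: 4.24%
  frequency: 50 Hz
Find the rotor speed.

958 rpm

n_s = 120f/p = 120×50/6 = 1000 rpm
n = n_s(1 − s) = 1000 × (1 − 0.0424) = 958 rpm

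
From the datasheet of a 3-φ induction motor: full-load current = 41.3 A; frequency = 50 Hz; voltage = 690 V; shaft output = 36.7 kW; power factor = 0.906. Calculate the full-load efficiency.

P_out = 36.7 kW = 36700 W
P_in = √3·V_L·I_L·cosφ = 1.732 × 690 × 41.3 × 0.906 = 44717 W
η = P_out / P_in = 36700 / 44717 = 0.821 = 82.1%

82.1 %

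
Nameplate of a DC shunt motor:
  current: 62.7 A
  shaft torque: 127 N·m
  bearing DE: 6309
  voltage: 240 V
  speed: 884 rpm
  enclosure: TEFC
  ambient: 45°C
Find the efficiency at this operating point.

78.1 %

ω = 2π × 884/60 = 92.57 rad/s; P_out = τω = 127 × 92.57 = 11756 W
P_in = V·I = 240 × 62.7 = 15048 W
η = P_out / P_in = 11756 / 15048 = 0.781 = 78.1%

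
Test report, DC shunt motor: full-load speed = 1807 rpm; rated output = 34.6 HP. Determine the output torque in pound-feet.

P_out = 34.6 × 746 = 25812 W
ω = 2π × 1807/60 = 189.2 rad/s
τ = P_out/ω = 25812/189.2 = 136.4 N·m
In lb·ft: 136.4/1.356 = 101 lb·ft

101 lb·ft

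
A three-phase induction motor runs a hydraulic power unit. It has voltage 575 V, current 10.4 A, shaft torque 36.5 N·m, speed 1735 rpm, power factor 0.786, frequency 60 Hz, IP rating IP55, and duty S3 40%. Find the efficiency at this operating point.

81.5 %

ω = 2π × 1735/60 = 181.7 rad/s; P_out = τω = 36.5 × 181.7 = 6632 W
P_in = √3·V_L·I_L·cosφ = 1.732 × 575 × 10.4 × 0.786 = 8141 W
η = P_out / P_in = 6632 / 8141 = 0.815 = 81.5%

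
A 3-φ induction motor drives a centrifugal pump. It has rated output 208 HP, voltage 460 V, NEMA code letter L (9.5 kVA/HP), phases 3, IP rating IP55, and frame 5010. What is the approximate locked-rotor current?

2480 A

S_LR = 9.5 × 208 = 1976 kVA
I_LR = S_LR/(√3·V_L) = 1976000/(1.732×460) = 2480 A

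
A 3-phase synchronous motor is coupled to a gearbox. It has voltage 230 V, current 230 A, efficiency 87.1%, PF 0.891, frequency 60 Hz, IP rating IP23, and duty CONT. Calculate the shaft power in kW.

P_in = √3·V·I·cosφ = 1.732 × 230 × 230 × 0.891 = 81636 W
P_out = η·P_in = 0.871 × 81636 = 71105 W

71.1 kW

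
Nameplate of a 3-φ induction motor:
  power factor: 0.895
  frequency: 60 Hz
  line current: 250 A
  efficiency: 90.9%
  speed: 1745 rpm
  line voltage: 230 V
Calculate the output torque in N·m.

443 N·m

P_in = √3·V·I·cosφ = 1.732 × 230 × 250 × 0.895 = 89133 W
P_out = η·P_in = 0.909 × 89133 = 81022 W
n = 1745 rpm
ω = 2π×1745/60 = 182.7 rad/s
τ = P_out/ω = 81022/182.7 = 443 N·m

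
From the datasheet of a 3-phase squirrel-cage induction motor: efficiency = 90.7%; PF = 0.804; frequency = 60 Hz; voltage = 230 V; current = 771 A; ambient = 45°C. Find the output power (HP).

P_in = √3·V·I·cosφ = 1.732 × 230 × 771 × 0.804 = 246937 W
P_out = η·P_in = 0.907 × 246937 = 223972 W
= 223972/746 = 300 HP

300 HP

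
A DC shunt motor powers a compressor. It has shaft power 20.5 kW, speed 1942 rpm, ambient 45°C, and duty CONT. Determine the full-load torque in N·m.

ω = 2π × 1942/60 = 203.4 rad/s
τ = P/ω = 20500/203.4 = 101 N·m

101 N·m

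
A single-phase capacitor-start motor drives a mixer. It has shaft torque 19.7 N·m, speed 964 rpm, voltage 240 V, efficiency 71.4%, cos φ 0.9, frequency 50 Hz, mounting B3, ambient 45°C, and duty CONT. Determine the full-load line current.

ω = 2π×964/60 = 100.9 rad/s; P_out = τω = 19.7 × 100.9 = 1988 W
P_in = P_out / η = 1988 / 0.714 = 2784 W
I = P_in / (V·cosφ) = 2784 / (240 × 0.9) = 12.9 A

12.9 A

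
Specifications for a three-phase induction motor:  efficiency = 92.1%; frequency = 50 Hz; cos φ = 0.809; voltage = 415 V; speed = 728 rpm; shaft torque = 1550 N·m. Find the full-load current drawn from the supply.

221 A

ω = 2π×728/60 = 76.24 rad/s; P_out = τω = 1550 × 76.24 = 118172 W
P_in = P_out / η = 118172 / 0.921 = 128308 W
I_L = P_in / (√3·V_L·cosφ) = 128308 / (1.732 × 415 × 0.809) = 221 A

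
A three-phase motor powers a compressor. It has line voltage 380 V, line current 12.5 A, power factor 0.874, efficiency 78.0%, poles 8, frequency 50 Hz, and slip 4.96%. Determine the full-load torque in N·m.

75.1 N·m

P_in = √3·V·I·cosφ = 1.732 × 380 × 12.5 × 0.874 = 7190 W
P_out = η·P_in = 0.78 × 7190 = 5608 W
n_s = 120×50/8 = 750 rpm; n = 750×(1−0.0496) = 713 rpm
ω = 2π×713/60 = 74.67 rad/s
τ = P_out/ω = 5608/74.67 = 75.1 N·m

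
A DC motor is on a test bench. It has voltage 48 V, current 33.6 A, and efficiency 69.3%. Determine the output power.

1.12 kW

P_in = V·I = 48 × 33.6 = 1613 W
P_out = η·P_in = 0.693 × 1613 = 1118 W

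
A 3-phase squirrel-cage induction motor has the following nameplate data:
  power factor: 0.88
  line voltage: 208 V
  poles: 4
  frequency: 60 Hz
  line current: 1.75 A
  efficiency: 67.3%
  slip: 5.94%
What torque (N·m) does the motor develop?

2.11 N·m

P_in = √3·V·I·cosφ = 1.732 × 208 × 1.75 × 0.88 = 555 W
P_out = η·P_in = 0.673 × 555 = 374 W
n_s = 120×60/4 = 1800 rpm; n = 1800×(1−0.0594) = 1693 rpm
ω = 2π×1693/60 = 177.3 rad/s
τ = P_out/ω = 374/177.3 = 2.11 N·m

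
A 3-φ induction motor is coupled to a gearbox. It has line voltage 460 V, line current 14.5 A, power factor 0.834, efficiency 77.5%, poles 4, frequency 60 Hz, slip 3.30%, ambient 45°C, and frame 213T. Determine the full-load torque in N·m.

P_in = √3·V·I·cosφ = 1.732 × 460 × 14.5 × 0.834 = 9635 W
P_out = η·P_in = 0.775 × 9635 = 7467 W
n_s = 120×60/4 = 1800 rpm; n = 1800×(1−0.033) = 1741 rpm
ω = 2π×1741/60 = 182.3 rad/s
τ = P_out/ω = 7467/182.3 = 41 N·m

41 N·m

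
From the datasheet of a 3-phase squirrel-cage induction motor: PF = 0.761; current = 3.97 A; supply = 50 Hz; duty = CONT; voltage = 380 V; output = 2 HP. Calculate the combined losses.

P_in = √3·V·I·cosφ = 1.732×380×3.97×0.761 = 1988 W
P_out = 2×746 = 1492 W
Losses = P_in − P_out = 1988 − 1492 = 496 W

496 W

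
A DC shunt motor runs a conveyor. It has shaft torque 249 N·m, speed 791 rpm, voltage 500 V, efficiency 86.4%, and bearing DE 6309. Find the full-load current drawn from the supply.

47.7 A

ω = 2π×791/60 = 82.83 rad/s; P_out = τω = 249 × 82.83 = 20625 W
P_in = P_out / η = 20625 / 0.864 = 23872 W
I = P_in / V = 23872 / 500 = 47.7 A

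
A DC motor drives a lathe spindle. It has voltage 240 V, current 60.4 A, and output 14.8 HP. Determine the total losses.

P_in = V·I = 240×60.4 = 14496 W
P_out = 14.8×746 = 11041 W
Losses = P_in − P_out = 14496 − 11041 = 3455 W

3460 W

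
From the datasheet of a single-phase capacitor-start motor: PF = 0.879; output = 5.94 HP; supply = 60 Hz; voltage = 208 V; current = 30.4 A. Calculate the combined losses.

1.13 kW

P_in = V·I·cosφ = 208×30.4×0.879 = 5558 W
P_out = 5.94×746 = 4431 W
Losses = P_in − P_out = 5558 − 4431 = 1127 W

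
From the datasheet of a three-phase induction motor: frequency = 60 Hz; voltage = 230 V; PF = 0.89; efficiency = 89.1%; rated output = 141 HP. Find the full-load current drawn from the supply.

333 A

P_out = 141 × 746 = 105186 W
P_in = P_out / η = 105186 / 0.891 = 118054 W
I_L = P_in / (√3·V_L·cosφ) = 118054 / (1.732 × 230 × 0.89) = 333 A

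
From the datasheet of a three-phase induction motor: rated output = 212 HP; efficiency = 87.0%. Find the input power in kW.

P_out = 212 × 746 = 158152 W
P_in = P_out/η = 158152/0.87 = 181784 W = 182 kW

182 kW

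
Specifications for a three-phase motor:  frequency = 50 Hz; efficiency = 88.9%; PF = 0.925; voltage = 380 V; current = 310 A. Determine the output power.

P_in = √3·V·I·cosφ = 1.732 × 380 × 310 × 0.925 = 188727 W
P_out = η·P_in = 0.889 × 188727 = 167778 W

168 kW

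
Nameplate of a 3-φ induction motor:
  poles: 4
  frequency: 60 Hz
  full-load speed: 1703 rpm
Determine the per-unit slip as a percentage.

5.39 %

n_s = 120f/p = 120×60/4 = 1800 rpm
s = (n_s − n)/n_s = (1800 − 1703)/1800 = 0.0539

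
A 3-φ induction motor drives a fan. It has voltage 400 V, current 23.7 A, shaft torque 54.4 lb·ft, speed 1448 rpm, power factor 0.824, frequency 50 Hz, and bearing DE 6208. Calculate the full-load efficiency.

82.7 %

τ = 54.4 lb·ft × 1.356 = 73.77 N·m
ω = 2π × 1448/60 = 151.6 rad/s; P_out = τω = 73.77 × 151.6 = 11184 W
P_in = √3·V_L·I_L·cosφ = 1.732 × 400 × 23.7 × 0.824 = 13530 W
η = P_out / P_in = 11184 / 13530 = 0.827 = 82.7%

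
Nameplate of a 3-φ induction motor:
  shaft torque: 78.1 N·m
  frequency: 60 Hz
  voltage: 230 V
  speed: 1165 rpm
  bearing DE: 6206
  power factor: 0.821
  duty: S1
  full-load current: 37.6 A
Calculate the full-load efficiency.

ω = 2π × 1165/60 = 122 rad/s; P_out = τω = 78.1 × 122 = 9528 W
P_in = √3·V_L·I_L·cosφ = 1.732 × 230 × 37.6 × 0.821 = 12297 W
η = P_out / P_in = 9528 / 12297 = 0.775 = 77.5%

77.5 %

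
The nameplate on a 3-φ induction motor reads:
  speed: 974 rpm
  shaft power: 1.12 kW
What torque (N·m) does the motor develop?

11 N·m

ω = 2π × 974/60 = 102 rad/s
τ = P/ω = 1120/102 = 11 N·m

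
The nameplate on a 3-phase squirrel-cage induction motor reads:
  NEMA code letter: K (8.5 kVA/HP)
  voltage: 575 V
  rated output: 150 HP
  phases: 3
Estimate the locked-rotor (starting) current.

1280 A

S_LR = 8.5 × 150 = 1275 kVA
I_LR = S_LR/(√3·V_L) = 1275000/(1.732×575) = 1280 A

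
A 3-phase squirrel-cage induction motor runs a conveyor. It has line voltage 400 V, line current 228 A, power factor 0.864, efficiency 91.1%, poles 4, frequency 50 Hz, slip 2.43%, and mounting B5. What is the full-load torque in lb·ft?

598 lb·ft

P_in = √3·V·I·cosφ = 1.732 × 400 × 228 × 0.864 = 136476 W
P_out = η·P_in = 0.911 × 136476 = 124330 W
n_s = 120×50/4 = 1500 rpm; n = 1500×(1−0.0243) = 1464 rpm
ω = 2π×1464/60 = 153.3 rad/s
τ = P_out/ω = 124330/153.3 = 811 N·m
In lb·ft: 811/1.356 = 598 lb·ft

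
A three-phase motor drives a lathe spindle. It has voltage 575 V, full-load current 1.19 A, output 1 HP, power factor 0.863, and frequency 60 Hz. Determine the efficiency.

P_out = 1 × 746 = 746 W
P_in = √3·V_L·I_L·cosφ = 1.732 × 575 × 1.19 × 0.863 = 1023 W
η = P_out / P_in = 746 / 1023 = 0.729 = 72.9%

72.9 %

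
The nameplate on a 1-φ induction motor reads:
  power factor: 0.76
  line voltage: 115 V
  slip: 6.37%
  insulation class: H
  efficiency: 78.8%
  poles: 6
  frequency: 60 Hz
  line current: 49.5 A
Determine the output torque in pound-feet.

21.4 lb·ft

P_in = V·I·cosφ = 115 × 49.5 × 0.76 = 4326 W
P_out = η·P_in = 0.788 × 4326 = 3409 W
n_s = 120×60/6 = 1200 rpm; n = 1200×(1−0.0637) = 1124 rpm
ω = 2π×1124/60 = 117.7 rad/s
τ = P_out/ω = 3409/117.7 = 28.96 N·m
In lb·ft: 28.96/1.356 = 21.4 lb·ft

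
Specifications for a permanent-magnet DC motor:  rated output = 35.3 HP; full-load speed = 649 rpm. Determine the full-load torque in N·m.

387 N·m

P_out = 35.3 × 746 = 26334 W
ω = 2π × 649/60 = 67.96 rad/s
τ = P_out/ω = 26334/67.96 = 387 N·m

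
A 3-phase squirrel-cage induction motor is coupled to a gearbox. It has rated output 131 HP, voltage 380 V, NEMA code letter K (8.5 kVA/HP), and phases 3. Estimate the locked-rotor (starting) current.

S_LR = 8.5 × 131 = 1113.5 kVA
I_LR = S_LR/(√3·V_L) = 1113500/(1.732×380) = 1690 A

1690 A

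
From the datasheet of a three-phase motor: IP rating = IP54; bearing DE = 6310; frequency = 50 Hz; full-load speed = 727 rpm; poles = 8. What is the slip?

3.1 %

n_s = 120f/p = 120×50/8 = 750 rpm
s = (n_s − n)/n_s = (750 − 727)/750 = 0.0307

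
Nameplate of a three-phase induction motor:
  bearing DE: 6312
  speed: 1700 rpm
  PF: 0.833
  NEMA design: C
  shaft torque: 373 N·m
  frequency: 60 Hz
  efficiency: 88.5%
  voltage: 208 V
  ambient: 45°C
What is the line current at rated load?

250 A

ω = 2π×1700/60 = 178 rad/s; P_out = τω = 373 × 178 = 66394 W
P_in = P_out / η = 66394 / 0.885 = 75021 W
I_L = P_in / (√3·V_L·cosφ) = 75021 / (1.732 × 208 × 0.833) = 250 A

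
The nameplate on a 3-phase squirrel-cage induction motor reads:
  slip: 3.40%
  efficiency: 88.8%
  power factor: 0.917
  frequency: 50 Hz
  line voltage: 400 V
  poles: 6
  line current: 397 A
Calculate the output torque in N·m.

2210 N·m

P_in = √3·V·I·cosφ = 1.732 × 400 × 397 × 0.917 = 252213 W
P_out = η·P_in = 0.888 × 252213 = 223965 W
n_s = 120×50/6 = 1000 rpm; n = 1000×(1−0.034) = 966 rpm
ω = 2π×966/60 = 101.2 rad/s
τ = P_out/ω = 223965/101.2 = 2210 N·m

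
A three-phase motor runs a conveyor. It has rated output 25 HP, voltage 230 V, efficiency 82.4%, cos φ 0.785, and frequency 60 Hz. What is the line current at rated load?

72.4 A

P_out = 25 × 746 = 18650 W
P_in = P_out / η = 18650 / 0.824 = 22633 W
I_L = P_in / (√3·V_L·cosφ) = 22633 / (1.732 × 230 × 0.785) = 72.4 A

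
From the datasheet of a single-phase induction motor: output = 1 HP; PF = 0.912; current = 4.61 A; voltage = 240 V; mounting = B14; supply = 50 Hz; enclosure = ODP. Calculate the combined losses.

263 W

P_in = V·I·cosφ = 240×4.61×0.912 = 1009 W
P_out = 1×746 = 746 W
Losses = P_in − P_out = 1009 − 746 = 263 W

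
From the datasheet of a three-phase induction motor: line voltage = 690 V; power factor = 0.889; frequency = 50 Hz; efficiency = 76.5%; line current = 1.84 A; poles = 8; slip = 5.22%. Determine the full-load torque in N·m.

P_in = √3·V·I·cosφ = 1.732 × 690 × 1.84 × 0.889 = 1955 W
P_out = η·P_in = 0.765 × 1955 = 1496 W
n_s = 120×50/8 = 750 rpm; n = 750×(1−0.0522) = 711 rpm
ω = 2π×711/60 = 74.46 rad/s
τ = P_out/ω = 1496/74.46 = 20.1 N·m

20.1 N·m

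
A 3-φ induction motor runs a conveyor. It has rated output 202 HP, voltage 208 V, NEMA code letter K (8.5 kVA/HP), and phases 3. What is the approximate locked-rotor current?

4770 A

S_LR = 8.5 × 202 = 1717 kVA
I_LR = S_LR/(√3·V_L) = 1717000/(1.732×208) = 4770 A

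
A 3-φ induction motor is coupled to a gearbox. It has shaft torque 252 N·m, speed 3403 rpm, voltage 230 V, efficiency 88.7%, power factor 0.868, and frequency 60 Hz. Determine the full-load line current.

ω = 2π×3403/60 = 356.4 rad/s; P_out = τω = 252 × 356.4 = 89813 W
P_in = P_out / η = 89813 / 0.887 = 101255 W
I_L = P_in / (√3·V_L·cosφ) = 101255 / (1.732 × 230 × 0.868) = 293 A

293 A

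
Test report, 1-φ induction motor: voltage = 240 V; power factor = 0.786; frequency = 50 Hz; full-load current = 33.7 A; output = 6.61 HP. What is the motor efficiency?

P_out = 6.61 × 746 = 4931 W
P_in = V·I·cosφ = 240 × 33.7 × 0.786 = 6357 W
η = P_out / P_in = 4931 / 6357 = 0.776 = 77.6%

77.6 %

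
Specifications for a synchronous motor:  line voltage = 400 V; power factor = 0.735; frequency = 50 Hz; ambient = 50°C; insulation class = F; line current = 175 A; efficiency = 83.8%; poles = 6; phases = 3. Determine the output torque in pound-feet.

P_in = √3·V·I·cosφ = 1.732 × 400 × 175 × 0.735 = 89111 W
P_out = η·P_in = 0.838 × 89111 = 74675 W
n = n_s = 120×50/6 = 1000 rpm (synchronous)
ω = 2π×1000/60 = 104.7 rad/s
τ = P_out/ω = 74675/104.7 = 713.2 N·m
In lb·ft: 713.2/1.356 = 526 lb·ft

526 lb·ft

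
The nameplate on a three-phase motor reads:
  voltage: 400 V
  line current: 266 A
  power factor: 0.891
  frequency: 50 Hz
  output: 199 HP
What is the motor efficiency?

90.4 %

P_out = 199 × 746 = 148454 W
P_in = √3·V_L·I_L·cosφ = 1.732 × 400 × 266 × 0.891 = 164198 W
η = P_out / P_in = 148454 / 164198 = 0.904 = 90.4%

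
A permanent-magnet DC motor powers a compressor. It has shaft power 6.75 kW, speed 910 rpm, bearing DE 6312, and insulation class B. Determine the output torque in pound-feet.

52.2 lb·ft

ω = 2π × 910/60 = 95.29 rad/s
τ = P/ω = 6750/95.29 = 70.84 N·m
In lb·ft: 70.84/1.356 = 52.2 lb·ft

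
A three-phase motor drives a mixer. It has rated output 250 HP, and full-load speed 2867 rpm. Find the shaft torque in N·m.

621 N·m

P_out = 250 × 746 = 186500 W
ω = 2π × 2867/60 = 300.2 rad/s
τ = P_out/ω = 186500/300.2 = 621 N·m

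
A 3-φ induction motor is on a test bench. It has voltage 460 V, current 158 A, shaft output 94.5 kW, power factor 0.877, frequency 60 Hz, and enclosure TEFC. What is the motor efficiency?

P_out = 94.5 kW = 94500 W
P_in = √3·V_L·I_L·cosφ = 1.732 × 460 × 158 × 0.877 = 110398 W
η = P_out / P_in = 94500 / 110398 = 0.856 = 85.6%

85.6 %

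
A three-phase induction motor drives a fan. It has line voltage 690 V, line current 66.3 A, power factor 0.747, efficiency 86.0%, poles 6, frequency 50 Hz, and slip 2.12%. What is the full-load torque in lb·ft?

366 lb·ft

P_in = √3·V·I·cosφ = 1.732 × 690 × 66.3 × 0.747 = 59188 W
P_out = η·P_in = 0.86 × 59188 = 50902 W
n_s = 120×50/6 = 1000 rpm; n = 1000×(1−0.0212) = 979 rpm
ω = 2π×979/60 = 102.5 rad/s
τ = P_out/ω = 50902/102.5 = 496.6 N·m
In lb·ft: 496.6/1.356 = 366 lb·ft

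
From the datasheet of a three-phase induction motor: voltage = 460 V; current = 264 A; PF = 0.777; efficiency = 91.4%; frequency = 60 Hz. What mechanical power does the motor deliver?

P_in = √3·V·I·cosφ = 1.732 × 460 × 264 × 0.777 = 163430 W
P_out = η·P_in = 0.914 × 163430 = 149375 W

149 kW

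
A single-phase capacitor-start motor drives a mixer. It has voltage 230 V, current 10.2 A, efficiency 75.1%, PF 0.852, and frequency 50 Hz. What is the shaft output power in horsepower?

2.01 HP

P_in = V·I·cosφ = 230 × 10.2 × 0.852 = 1999 W
P_out = η·P_in = 0.751 × 1999 = 1501 W
= 1501/746 = 2.01 HP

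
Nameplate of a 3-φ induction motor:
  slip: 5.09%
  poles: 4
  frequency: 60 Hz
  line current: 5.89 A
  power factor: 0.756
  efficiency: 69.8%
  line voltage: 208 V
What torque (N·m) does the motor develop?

P_in = √3·V·I·cosφ = 1.732 × 208 × 5.89 × 0.756 = 1604 W
P_out = η·P_in = 0.698 × 1604 = 1120 W
n_s = 120×60/4 = 1800 rpm; n = 1800×(1−0.0509) = 1708 rpm
ω = 2π×1708/60 = 178.9 rad/s
τ = P_out/ω = 1120/178.9 = 6.26 N·m

6.26 N·m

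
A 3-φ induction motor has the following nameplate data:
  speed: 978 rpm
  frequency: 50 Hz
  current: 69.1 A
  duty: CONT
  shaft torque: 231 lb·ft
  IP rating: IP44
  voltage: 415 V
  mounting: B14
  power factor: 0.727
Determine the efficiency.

88.8 %

τ = 231 lb·ft × 1.356 = 313.2 N·m
ω = 2π × 978/60 = 102.4 rad/s; P_out = τω = 313.2 × 102.4 = 32072 W
P_in = √3·V_L·I_L·cosφ = 1.732 × 415 × 69.1 × 0.727 = 36108 W
η = P_out / P_in = 32072 / 36108 = 0.888 = 88.8%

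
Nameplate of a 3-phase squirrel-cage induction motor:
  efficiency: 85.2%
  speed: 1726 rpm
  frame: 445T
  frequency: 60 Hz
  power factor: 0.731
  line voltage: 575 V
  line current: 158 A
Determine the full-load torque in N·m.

542 N·m

P_in = √3·V·I·cosφ = 1.732 × 575 × 158 × 0.731 = 115024 W
P_out = η·P_in = 0.852 × 115024 = 98000 W
n = 1726 rpm
ω = 2π×1726/60 = 180.7 rad/s
τ = P_out/ω = 98000/180.7 = 542 N·m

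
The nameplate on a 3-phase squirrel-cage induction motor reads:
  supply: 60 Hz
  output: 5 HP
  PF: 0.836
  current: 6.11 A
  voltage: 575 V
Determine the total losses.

P_in = √3·V·I·cosφ = 1.732×575×6.11×0.836 = 5087 W
P_out = 5×746 = 3730 W
Losses = P_in − P_out = 5087 − 3730 = 1357 W

1.36 kW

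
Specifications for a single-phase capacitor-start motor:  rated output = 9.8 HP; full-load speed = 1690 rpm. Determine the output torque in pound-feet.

30.5 lb·ft

P_out = 9.8 × 746 = 7311 W
ω = 2π × 1690/60 = 177 rad/s
τ = P_out/ω = 7311/177 = 41.31 N·m
In lb·ft: 41.31/1.356 = 30.5 lb·ft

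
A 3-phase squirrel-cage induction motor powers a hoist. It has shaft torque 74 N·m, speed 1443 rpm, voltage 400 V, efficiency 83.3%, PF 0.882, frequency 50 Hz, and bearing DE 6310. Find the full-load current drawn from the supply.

22 A

ω = 2π×1443/60 = 151.1 rad/s; P_out = τω = 74 × 151.1 = 11181 W
P_in = P_out / η = 11181 / 0.833 = 13423 W
I_L = P_in / (√3·V_L·cosφ) = 13423 / (1.732 × 400 × 0.882) = 22 A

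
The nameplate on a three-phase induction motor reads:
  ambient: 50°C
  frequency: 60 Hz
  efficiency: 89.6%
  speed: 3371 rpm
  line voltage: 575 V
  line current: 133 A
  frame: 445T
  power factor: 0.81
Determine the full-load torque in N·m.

P_in = √3·V·I·cosφ = 1.732 × 575 × 133 × 0.81 = 107288 W
P_out = η·P_in = 0.896 × 107288 = 96130 W
n = 3371 rpm
ω = 2π×3371/60 = 353 rad/s
τ = P_out/ω = 96130/353 = 272 N·m

272 N·m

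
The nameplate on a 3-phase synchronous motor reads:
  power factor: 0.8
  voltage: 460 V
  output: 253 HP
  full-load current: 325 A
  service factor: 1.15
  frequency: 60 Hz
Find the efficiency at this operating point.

91.1 %

P_out = 253 × 746 = 188738 W
P_in = √3·V_L·I_L·cosφ = 1.732 × 460 × 325 × 0.8 = 207147 W
η = P_out / P_in = 188738 / 207147 = 0.911 = 91.1%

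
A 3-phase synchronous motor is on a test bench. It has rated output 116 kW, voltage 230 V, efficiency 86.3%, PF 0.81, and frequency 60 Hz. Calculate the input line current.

417 A

P_out = 116 kW = 116000 W
P_in = P_out / η = 116000 / 0.863 = 134415 W
I_L = P_in / (√3·V_L·cosφ) = 134415 / (1.732 × 230 × 0.81) = 417 A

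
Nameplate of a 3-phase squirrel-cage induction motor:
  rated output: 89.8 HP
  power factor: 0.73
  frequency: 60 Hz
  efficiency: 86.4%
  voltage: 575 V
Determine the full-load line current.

P_out = 89.8 × 746 = 66991 W
P_in = P_out / η = 66991 / 0.864 = 77536 W
I_L = P_in / (√3·V_L·cosφ) = 77536 / (1.732 × 575 × 0.73) = 107 A

107 A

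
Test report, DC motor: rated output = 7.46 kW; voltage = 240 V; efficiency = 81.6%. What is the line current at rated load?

P_out = 7.46 kW = 7460 W
P_in = P_out / η = 7460 / 0.816 = 9142 W
I = P_in / V = 9142 / 240 = 38.1 A

38.1 A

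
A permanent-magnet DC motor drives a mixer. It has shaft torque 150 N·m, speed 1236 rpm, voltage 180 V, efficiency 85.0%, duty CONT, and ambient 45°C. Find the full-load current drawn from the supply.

ω = 2π×1236/60 = 129.4 rad/s; P_out = τω = 150 × 129.4 = 19410 W
P_in = P_out / η = 19410 / 0.850 = 22835 W
I = P_in / V = 22835 / 180 = 127 A

127 A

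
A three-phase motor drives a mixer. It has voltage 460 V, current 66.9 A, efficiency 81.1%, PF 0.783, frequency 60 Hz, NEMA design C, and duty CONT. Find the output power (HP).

45.4 HP

P_in = √3·V·I·cosφ = 1.732 × 460 × 66.9 × 0.783 = 41734 W
P_out = η·P_in = 0.811 × 41734 = 33846 W
= 33846/746 = 45.4 HP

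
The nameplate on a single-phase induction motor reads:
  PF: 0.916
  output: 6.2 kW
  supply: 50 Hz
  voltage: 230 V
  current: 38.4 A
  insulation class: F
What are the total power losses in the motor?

P_in = V·I·cosφ = 230×38.4×0.916 = 8090 W
P_out = 6200 W
Losses = P_in − P_out = 8090 − 6200 = 1890 W

1.89 kW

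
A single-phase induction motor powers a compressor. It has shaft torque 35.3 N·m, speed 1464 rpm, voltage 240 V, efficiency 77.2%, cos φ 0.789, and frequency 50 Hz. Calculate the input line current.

37 A

ω = 2π×1464/60 = 153.3 rad/s; P_out = τω = 35.3 × 153.3 = 5411 W
P_in = P_out / η = 5411 / 0.772 = 7009 W
I = P_in / (V·cosφ) = 7009 / (240 × 0.789) = 37 A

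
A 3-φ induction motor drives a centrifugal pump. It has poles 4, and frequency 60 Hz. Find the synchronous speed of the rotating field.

1800 rpm

n_s = 120f/p = 120×60/4 = 1800 rpm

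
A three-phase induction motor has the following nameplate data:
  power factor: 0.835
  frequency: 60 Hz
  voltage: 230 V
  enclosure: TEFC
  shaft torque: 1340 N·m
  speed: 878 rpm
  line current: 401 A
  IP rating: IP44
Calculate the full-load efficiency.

92.4 %

ω = 2π × 878/60 = 91.94 rad/s; P_out = τω = 1340 × 91.94 = 123200 W
P_in = √3·V_L·I_L·cosφ = 1.732 × 230 × 401 × 0.835 = 133385 W
η = P_out / P_in = 123200 / 133385 = 0.924 = 92.4%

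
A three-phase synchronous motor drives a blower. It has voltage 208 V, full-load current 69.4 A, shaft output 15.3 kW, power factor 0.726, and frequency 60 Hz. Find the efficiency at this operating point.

84.3 %

P_out = 15.3 kW = 15300 W
P_in = √3·V_L·I_L·cosφ = 1.732 × 208 × 69.4 × 0.726 = 18151 W
η = P_out / P_in = 15300 / 18151 = 0.843 = 84.3%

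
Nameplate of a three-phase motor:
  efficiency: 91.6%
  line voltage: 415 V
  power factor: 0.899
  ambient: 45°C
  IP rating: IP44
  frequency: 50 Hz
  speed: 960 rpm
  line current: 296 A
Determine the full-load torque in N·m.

P_in = √3·V·I·cosφ = 1.732 × 415 × 296 × 0.899 = 191270 W
P_out = η·P_in = 0.916 × 191270 = 175203 W
n = 960 rpm
ω = 2π×960/60 = 100.5 rad/s
τ = P_out/ω = 175203/100.5 = 1740 N·m

1740 N·m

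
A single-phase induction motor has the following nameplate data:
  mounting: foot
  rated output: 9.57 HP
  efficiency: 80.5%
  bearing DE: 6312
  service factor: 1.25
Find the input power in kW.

8.87 kW

P_out = 9.57 × 746 = 7139 W
P_in = P_out/η = 7139/0.805 = 8868 W = 8.87 kW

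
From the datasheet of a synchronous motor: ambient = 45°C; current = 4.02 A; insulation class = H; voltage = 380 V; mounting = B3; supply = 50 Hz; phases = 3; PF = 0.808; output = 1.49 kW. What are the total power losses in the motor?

648 W

P_in = √3·V·I·cosφ = 1.732×380×4.02×0.808 = 2138 W
P_out = 1490 W
Losses = P_in − P_out = 2138 − 1490 = 648 W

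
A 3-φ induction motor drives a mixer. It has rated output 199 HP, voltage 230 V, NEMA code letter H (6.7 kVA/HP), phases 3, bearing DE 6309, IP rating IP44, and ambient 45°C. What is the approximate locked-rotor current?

S_LR = 6.7 × 199 = 1333.3 kVA
I_LR = S_LR/(√3·V_L) = 1333300/(1.732×230) = 3350 A

3350 A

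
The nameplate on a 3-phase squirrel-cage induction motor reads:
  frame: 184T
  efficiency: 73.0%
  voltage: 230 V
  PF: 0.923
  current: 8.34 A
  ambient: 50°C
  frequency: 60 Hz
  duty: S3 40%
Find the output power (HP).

3 HP

P_in = √3·V·I·cosφ = 1.732 × 230 × 8.34 × 0.923 = 3067 W
P_out = η·P_in = 0.73 × 3067 = 2239 W
= 2239/746 = 3 HP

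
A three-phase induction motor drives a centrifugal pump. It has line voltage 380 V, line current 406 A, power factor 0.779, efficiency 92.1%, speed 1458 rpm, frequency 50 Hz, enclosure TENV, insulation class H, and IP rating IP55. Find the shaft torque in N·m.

P_in = √3·V·I·cosφ = 1.732 × 380 × 406 × 0.779 = 208159 W
P_out = η·P_in = 0.921 × 208159 = 191714 W
n = 1458 rpm
ω = 2π×1458/60 = 152.7 rad/s
τ = P_out/ω = 191714/152.7 = 1260 N·m

1260 N·m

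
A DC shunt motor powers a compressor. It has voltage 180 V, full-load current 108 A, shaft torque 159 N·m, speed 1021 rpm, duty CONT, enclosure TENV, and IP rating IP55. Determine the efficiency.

ω = 2π × 1021/60 = 106.9 rad/s; P_out = τω = 159 × 106.9 = 16997 W
P_in = V·I = 180 × 108 = 19440 W
η = P_out / P_in = 16997 / 19440 = 0.874 = 87.4%

87.4 %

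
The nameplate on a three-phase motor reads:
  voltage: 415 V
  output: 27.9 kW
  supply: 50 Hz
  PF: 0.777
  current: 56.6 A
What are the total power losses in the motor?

P_in = √3·V·I·cosφ = 1.732×415×56.6×0.777 = 31611 W
P_out = 27900 W
Losses = P_in − P_out = 31611 − 27900 = 3711 W

3.71 kW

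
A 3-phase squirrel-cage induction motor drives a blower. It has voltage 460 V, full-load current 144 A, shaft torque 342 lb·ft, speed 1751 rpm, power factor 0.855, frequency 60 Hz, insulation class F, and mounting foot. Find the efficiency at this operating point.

τ = 342 lb·ft × 1.356 = 463.8 N·m
ω = 2π × 1751/60 = 183.4 rad/s; P_out = τω = 463.8 × 183.4 = 85061 W
P_in = √3·V_L·I_L·cosφ = 1.732 × 460 × 144 × 0.855 = 98092 W
η = P_out / P_in = 85061 / 98092 = 0.867 = 86.7%

86.7 %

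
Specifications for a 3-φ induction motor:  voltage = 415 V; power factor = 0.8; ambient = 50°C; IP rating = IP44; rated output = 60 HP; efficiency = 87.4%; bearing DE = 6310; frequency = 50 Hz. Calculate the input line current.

P_out = 60 × 746 = 44760 W
P_in = P_out / η = 44760 / 0.874 = 51213 W
I_L = P_in / (√3·V_L·cosφ) = 51213 / (1.732 × 415 × 0.8) = 89.1 A

89.1 A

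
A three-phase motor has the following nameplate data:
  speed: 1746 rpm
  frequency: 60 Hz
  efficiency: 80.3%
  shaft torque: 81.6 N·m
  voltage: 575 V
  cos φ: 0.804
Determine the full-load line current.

ω = 2π×1746/60 = 182.8 rad/s; P_out = τω = 81.6 × 182.8 = 14916 W
P_in = P_out / η = 14916 / 0.803 = 18575 W
I_L = P_in / (√3·V_L·cosφ) = 18575 / (1.732 × 575 × 0.804) = 23.2 A

23.2 A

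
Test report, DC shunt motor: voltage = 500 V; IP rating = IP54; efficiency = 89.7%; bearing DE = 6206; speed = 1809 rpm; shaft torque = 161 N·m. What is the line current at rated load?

68 A

ω = 2π×1809/60 = 189.4 rad/s; P_out = τω = 161 × 189.4 = 30493 W
P_in = P_out / η = 30493 / 0.897 = 33994 W
I = P_in / V = 33994 / 500 = 68 A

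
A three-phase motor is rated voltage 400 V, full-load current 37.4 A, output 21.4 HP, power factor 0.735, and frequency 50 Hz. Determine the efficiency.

P_out = 21.4 × 746 = 15964 W
P_in = √3·V_L·I_L·cosφ = 1.732 × 400 × 37.4 × 0.735 = 19044 W
η = P_out / P_in = 15964 / 19044 = 0.838 = 83.8%

83.8 %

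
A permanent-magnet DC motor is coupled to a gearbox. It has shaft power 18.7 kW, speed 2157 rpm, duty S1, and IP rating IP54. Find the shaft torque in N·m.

ω = 2π × 2157/60 = 225.9 rad/s
τ = P/ω = 18700/225.9 = 82.8 N·m

82.8 N·m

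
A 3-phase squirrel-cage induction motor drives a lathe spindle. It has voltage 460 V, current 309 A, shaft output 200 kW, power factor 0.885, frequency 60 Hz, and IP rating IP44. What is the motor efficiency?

P_out = 200 kW = 200000 W
P_in = √3·V_L·I_L·cosφ = 1.732 × 460 × 309 × 0.885 = 217875 W
η = P_out / P_in = 200000 / 217875 = 0.918 = 91.8%

91.8 %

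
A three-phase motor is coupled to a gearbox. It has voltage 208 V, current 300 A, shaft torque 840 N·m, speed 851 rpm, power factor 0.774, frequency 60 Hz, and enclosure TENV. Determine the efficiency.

89.5 %

ω = 2π × 851/60 = 89.12 rad/s; P_out = τω = 840 × 89.12 = 74861 W
P_in = √3·V_L·I_L·cosφ = 1.732 × 208 × 300 × 0.774 = 83651 W
η = P_out / P_in = 74861 / 83651 = 0.895 = 89.5%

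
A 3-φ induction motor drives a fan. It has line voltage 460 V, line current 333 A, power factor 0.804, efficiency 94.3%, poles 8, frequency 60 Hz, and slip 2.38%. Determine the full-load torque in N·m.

2190 N·m

P_in = √3·V·I·cosφ = 1.732 × 460 × 333 × 0.804 = 213307 W
P_out = η·P_in = 0.943 × 213307 = 201149 W
n_s = 120×60/8 = 900 rpm; n = 900×(1−0.0238) = 879 rpm
ω = 2π×879/60 = 92.05 rad/s
τ = P_out/ω = 201149/92.05 = 2190 N·m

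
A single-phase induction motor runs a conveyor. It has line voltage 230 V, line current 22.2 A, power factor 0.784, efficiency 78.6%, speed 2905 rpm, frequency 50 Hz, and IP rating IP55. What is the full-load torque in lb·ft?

7.63 lb·ft

P_in = V·I·cosφ = 230 × 22.2 × 0.784 = 4003 W
P_out = η·P_in = 0.786 × 4003 = 3146 W
n = 2905 rpm
ω = 2π×2905/60 = 304.2 rad/s
τ = P_out/ω = 3146/304.2 = 10.34 N·m
In lb·ft: 10.34/1.356 = 7.63 lb·ft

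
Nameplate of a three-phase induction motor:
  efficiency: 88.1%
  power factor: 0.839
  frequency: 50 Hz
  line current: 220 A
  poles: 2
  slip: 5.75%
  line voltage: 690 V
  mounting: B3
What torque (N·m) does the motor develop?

P_in = √3·V·I·cosφ = 1.732 × 690 × 220 × 0.839 = 220588 W
P_out = η·P_in = 0.881 × 220588 = 194338 W
n_s = 120×50/2 = 3000 rpm; n = 3000×(1−0.0575) = 2828 rpm
ω = 2π×2828/60 = 296.1 rad/s
τ = P_out/ω = 194338/296.1 = 656 N·m

656 N·m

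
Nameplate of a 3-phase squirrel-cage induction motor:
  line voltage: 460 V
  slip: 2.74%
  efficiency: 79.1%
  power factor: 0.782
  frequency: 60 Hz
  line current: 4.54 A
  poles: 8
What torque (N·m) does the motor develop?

P_in = √3·V·I·cosφ = 1.732 × 460 × 4.54 × 0.782 = 2829 W
P_out = η·P_in = 0.791 × 2829 = 2238 W
n_s = 120×60/8 = 900 rpm; n = 900×(1−0.0274) = 875 rpm
ω = 2π×875/60 = 91.63 rad/s
τ = P_out/ω = 2238/91.63 = 24.4 N·m

24.4 N·m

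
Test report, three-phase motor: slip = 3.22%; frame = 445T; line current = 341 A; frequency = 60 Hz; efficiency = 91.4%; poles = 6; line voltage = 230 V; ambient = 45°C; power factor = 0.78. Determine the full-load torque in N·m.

P_in = √3·V·I·cosφ = 1.732 × 230 × 341 × 0.78 = 105956 W
P_out = η·P_in = 0.914 × 105956 = 96844 W
n_s = 120×60/6 = 1200 rpm; n = 1200×(1−0.0322) = 1161 rpm
ω = 2π×1161/60 = 121.6 rad/s
τ = P_out/ω = 96844/121.6 = 796 N·m

796 N·m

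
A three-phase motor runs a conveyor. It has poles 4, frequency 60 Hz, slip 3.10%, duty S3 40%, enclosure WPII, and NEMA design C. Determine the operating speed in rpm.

1744 rpm

n_s = 120f/p = 120×60/4 = 1800 rpm
n = n_s(1 − s) = 1800 × (1 − 0.031) = 1744 rpm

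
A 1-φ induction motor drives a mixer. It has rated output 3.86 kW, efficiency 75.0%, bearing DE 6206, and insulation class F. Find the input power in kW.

5.15 kW

P_out = 3860 W
P_in = P_out/η = 3860/0.75 = 5147 W = 5.15 kW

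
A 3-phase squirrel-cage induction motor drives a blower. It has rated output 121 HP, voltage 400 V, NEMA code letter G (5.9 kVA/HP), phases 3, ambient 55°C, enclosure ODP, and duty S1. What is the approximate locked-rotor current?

S_LR = 5.9 × 121 = 713.9 kVA
I_LR = S_LR/(√3·V_L) = 713900/(1.732×400) = 1030 A

1030 A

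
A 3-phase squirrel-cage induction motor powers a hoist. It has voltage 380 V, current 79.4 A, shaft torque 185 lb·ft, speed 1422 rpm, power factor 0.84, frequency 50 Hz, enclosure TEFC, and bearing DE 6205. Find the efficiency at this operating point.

τ = 185 lb·ft × 1.356 = 250.9 N·m
ω = 2π × 1422/60 = 148.9 rad/s; P_out = τω = 250.9 × 148.9 = 37359 W
P_in = √3·V_L·I_L·cosφ = 1.732 × 380 × 79.4 × 0.84 = 43897 W
η = P_out / P_in = 37359 / 43897 = 0.851 = 85.1%

85.1 %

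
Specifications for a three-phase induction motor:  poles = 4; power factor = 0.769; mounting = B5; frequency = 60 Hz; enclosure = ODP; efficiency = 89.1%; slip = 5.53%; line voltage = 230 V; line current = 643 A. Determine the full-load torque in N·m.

P_in = √3·V·I·cosφ = 1.732 × 230 × 643 × 0.769 = 196976 W
P_out = η·P_in = 0.891 × 196976 = 175506 W
n_s = 120×60/4 = 1800 rpm; n = 1800×(1−0.0553) = 1700 rpm
ω = 2π×1700/60 = 178 rad/s
τ = P_out/ω = 175506/178 = 986 N·m

986 N·m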